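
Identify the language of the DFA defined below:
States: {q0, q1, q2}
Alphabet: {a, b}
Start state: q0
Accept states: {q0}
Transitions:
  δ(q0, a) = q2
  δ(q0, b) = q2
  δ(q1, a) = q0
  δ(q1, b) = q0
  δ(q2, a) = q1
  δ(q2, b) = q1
Testing a few strings:
  'b' → reject
  'bab' → accept
  'aa' → reject
  'a' → reject
State roles: q0=length ≡ 0 (mod 3); q1=length ≡ 2 (mod 3); q2=length ≡ 1 (mod 3)
All strings over {a,b} whose length is a multiple of 3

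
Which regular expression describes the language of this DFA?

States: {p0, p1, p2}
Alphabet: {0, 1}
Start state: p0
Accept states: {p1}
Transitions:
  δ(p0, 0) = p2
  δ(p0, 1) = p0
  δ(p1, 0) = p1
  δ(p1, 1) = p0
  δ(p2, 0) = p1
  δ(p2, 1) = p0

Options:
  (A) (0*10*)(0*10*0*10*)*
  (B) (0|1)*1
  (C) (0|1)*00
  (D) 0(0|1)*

Check each option against the DFA on short strings; one disagreement eliminates an option:
  (A) (0*10*)(0*10*0*10*)*: on '1' the DFA goes p0 → p0 and rejects (p0 ∉ Accept), but the regex matches it → eliminate
  (B) (0|1)*1: on '1' the DFA goes p0 → p0 and rejects (p0 ∉ Accept), but the regex matches it → eliminate
  (C) (0|1)*00: agrees with the DFA on every string of length ≤ 6
  (D) 0(0|1)*: on '0' the DFA goes p0 → p2 and rejects (p2 ∉ Accept), but the regex matches it → eliminate
Only (C) is consistent with the DFA.
(C) (0|1)*00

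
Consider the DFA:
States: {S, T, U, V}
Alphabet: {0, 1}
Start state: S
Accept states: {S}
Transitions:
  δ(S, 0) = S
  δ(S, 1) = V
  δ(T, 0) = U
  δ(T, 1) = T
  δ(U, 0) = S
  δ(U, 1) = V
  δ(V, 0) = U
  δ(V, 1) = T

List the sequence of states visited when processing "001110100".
read '0': S → S
  read '0': S → S
  read '1': S → V
  read '1': V → T
  read '1': T → T
  read '0': T → U
  read '1': U → V
  read '0': V → U
  read '0': U → S
S -> S -> S -> V -> T -> T -> U -> V -> U -> S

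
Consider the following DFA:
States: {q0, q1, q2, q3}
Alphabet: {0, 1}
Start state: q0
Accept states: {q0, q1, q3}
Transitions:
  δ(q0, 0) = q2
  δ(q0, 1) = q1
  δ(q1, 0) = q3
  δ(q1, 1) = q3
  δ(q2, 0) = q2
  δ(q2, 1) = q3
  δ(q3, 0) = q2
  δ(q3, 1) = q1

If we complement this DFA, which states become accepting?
Complement accept states = All states \ Original accept states
= {q0, q1, q2, q3} \ {q0, q1, q3}
{q2}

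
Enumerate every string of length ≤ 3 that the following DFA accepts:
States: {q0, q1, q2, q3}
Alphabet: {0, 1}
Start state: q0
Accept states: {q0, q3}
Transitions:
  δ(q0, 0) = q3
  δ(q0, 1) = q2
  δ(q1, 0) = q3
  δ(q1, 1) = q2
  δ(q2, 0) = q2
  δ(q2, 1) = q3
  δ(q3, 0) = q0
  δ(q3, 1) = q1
ε, 0, 00, 11, 000, 010, 101, 110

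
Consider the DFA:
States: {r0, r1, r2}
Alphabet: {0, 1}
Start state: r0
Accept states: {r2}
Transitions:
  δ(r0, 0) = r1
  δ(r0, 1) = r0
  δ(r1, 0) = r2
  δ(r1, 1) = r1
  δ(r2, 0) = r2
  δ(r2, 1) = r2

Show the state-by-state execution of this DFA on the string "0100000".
read '0': r0 → r1
  read '1': r1 → r1
  read '0': r1 → r2
  read '0': r2 → r2
  read '0': r2 → r2
  read '0': r2 → r2
  read '0': r2 → r2
r0 -> r1 -> r1 -> r2 -> r2 -> r2 -> r2 -> r2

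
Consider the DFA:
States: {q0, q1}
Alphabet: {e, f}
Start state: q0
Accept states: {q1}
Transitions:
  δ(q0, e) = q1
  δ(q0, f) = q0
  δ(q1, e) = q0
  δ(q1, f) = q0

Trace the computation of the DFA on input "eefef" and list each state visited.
read 'e': q0 → q1
  read 'e': q1 → q0
  read 'f': q0 → q0
  read 'e': q0 → q1
  read 'f': q1 → q0
q0 -> q1 -> q0 -> q0 -> q1 -> q0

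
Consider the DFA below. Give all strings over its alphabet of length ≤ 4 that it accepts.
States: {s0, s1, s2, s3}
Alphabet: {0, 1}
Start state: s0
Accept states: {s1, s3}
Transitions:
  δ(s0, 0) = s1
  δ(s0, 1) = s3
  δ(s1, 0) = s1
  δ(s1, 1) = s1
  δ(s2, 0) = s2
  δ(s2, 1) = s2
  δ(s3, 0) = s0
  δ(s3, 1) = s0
0, 1, 00, 01, 000, 001, 010, 011, 100, 101, 110, 111, 0000, 0001, 0010, 0011, 0100, 0101, 0110, 0111, 1000, 1001, 1100, 1101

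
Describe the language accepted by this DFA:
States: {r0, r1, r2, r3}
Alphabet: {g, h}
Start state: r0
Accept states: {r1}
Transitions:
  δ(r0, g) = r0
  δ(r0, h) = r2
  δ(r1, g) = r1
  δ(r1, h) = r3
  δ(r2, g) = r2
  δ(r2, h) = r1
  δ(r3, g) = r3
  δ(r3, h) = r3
Testing a few strings:
  'hhgg' → accept
  'hghg' → accept
  'hgh' → accept
  'g' → reject
State roles: r0=zero h's; r1=two h's; r2=one h; r3=≥ three h's (dead)
All strings over {g,h} containing exactly two h's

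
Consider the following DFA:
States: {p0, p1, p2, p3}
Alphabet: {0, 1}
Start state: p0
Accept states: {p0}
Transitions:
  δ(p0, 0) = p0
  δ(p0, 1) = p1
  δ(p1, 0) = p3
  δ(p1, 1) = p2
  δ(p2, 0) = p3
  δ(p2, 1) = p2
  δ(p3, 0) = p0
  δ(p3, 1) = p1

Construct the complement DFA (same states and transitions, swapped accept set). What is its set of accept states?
Complement accept states = All states \ Original accept states
= {p0, p1, p2, p3} \ {p0}
{p1, p2, p3}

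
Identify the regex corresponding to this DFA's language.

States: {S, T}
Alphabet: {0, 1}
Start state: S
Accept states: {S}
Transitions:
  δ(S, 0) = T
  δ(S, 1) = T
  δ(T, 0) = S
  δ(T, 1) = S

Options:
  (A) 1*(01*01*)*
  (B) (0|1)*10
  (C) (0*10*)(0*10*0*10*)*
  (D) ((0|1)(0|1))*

Check each option against the DFA on short strings; one disagreement eliminates an option:
  (A) 1*(01*01*)*: on '1' the DFA goes S → T and rejects (T ∉ Accept), but the regex matches it → eliminate
  (B) (0|1)*10: on ε the DFA stays in S and accepts (S ∈ Accept), but the regex does not match it → eliminate
  (C) (0*10*)(0*10*0*10*)*: on ε the DFA stays in S and accepts (S ∈ Accept), but the regex does not match it → eliminate
  (D) ((0|1)(0|1))*: agrees with the DFA on every string of length ≤ 6
Only (D) is consistent with the DFA.
(D) ((0|1)(0|1))*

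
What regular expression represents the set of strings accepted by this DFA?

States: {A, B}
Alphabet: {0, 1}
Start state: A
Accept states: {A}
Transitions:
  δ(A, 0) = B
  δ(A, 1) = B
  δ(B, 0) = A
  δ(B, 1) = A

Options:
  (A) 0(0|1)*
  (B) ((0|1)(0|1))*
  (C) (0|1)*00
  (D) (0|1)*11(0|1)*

Check each option against the DFA on short strings; one disagreement eliminates an option:
  (A) 0(0|1)*: on ε the DFA stays in A and accepts (A ∈ Accept), but the regex does not match it → eliminate
  (B) ((0|1)(0|1))*: agrees with the DFA on every string of length ≤ 6
  (C) (0|1)*00: on ε the DFA stays in A and accepts (A ∈ Accept), but the regex does not match it → eliminate
  (D) (0|1)*11(0|1)*: on ε the DFA stays in A and accepts (A ∈ Accept), but the regex does not match it → eliminate
Only (B) is consistent with the DFA.
(B) ((0|1)(0|1))*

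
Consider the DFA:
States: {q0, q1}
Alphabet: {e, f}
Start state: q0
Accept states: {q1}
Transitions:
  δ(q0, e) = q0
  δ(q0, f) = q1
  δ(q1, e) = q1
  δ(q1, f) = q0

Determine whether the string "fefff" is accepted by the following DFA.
Processing string "fefff":
  q0 --f--> q1
  q1 --e--> q1
  q1 --f--> q0
  q0 --f--> q1
  q1 --f--> q0
Final state: q0
Accept states: {q1}
No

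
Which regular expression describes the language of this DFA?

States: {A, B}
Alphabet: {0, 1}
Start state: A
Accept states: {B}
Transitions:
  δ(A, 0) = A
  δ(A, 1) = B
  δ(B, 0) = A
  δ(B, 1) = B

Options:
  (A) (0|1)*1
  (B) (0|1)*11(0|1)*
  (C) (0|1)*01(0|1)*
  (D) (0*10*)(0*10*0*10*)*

Check each option against the DFA on short strings; one disagreement eliminates an option:
  (A) (0|1)*1: agrees with the DFA on every string of length ≤ 6
  (B) (0|1)*11(0|1)*: on '1' the DFA goes A → B and accepts (B ∈ Accept), but the regex does not match it → eliminate
  (C) (0|1)*01(0|1)*: on '1' the DFA goes A → B and accepts (B ∈ Accept), but the regex does not match it → eliminate
  (D) (0*10*)(0*10*0*10*)*: on '10' the DFA goes A → B → A and rejects (A ∉ Accept), but the regex matches it → eliminate
Only (A) is consistent with the DFA.
(A) (0|1)*1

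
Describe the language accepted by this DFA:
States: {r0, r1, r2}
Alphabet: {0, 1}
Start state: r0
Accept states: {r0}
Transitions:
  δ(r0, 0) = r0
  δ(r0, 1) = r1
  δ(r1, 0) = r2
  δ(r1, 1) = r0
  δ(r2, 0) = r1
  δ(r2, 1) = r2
Testing a few strings:
  '10' → reject
  '11' → accept
  '1000' → reject
  '000' → accept
State roles: r0=value ≡ 0 (mod 3); r1=value ≡ 1 (mod 3); r2=value ≡ 2 (mod 3)
All binary strings representing a multiple of 3 (read in base 2; leading zeros allowed and ε counts as 0)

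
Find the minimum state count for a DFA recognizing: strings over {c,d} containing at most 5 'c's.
By Myhill–Nerode, count the distinguishable equivalence classes: 7 classes — having seen 0, 1, …, 5, or >5 copies of 'c'; counts 0 through 5 are accepting and >5 is dead.
7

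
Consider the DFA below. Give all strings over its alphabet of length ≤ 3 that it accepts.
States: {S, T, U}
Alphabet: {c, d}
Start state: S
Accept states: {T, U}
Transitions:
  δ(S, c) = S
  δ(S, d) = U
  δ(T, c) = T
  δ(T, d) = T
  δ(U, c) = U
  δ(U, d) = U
d, cd, dc, dd, ccd, cdc, cdd, dcc, dcd, ddc, ddd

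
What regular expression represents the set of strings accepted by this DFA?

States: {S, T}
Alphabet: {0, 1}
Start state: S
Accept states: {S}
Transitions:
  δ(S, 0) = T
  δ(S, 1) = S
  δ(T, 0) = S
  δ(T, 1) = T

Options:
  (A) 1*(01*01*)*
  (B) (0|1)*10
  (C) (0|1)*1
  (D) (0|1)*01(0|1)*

Check each option against the DFA on short strings; one disagreement eliminates an option:
  (A) 1*(01*01*)*: agrees with the DFA on every string of length ≤ 6
  (B) (0|1)*10: on ε the DFA stays in S and accepts (S ∈ Accept), but the regex does not match it → eliminate
  (C) (0|1)*1: on ε the DFA stays in S and accepts (S ∈ Accept), but the regex does not match it → eliminate
  (D) (0|1)*01(0|1)*: on ε the DFA stays in S and accepts (S ∈ Accept), but the regex does not match it → eliminate
Only (A) is consistent with the DFA.
(A) 1*(01*01*)*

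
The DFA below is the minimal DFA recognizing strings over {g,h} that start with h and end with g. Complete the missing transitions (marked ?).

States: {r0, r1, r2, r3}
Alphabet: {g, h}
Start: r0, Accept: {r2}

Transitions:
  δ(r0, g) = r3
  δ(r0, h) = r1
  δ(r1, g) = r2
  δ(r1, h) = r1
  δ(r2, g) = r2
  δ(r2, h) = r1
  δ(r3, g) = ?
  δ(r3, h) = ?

From the language and accept set, identify what each state tracks — r0: no input read; r1: started with h, last symbol h; r2: started with h, last symbol g; r3: started with g (dead).
Each missing δ(q, a) is the state matching the new tracked value after reading a.
δ(r3, g) = r3; δ(r3, h) = r3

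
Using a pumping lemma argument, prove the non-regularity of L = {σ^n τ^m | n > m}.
Assume L is regular with pumping length p. Idea: pumping down the σ-block drops the σ-count to at most the τ-count.
Choose s = σ^(p+1) τ^p ∈ L (|s| = 2p+1 ≥ p). By the pumping lemma, s = xyz with |xy| ≤ p, |y| > 0, so y = σ^k with k ≥ 1. Take i = 0: xz = σ^(p+1−k) τ^p. Since k ≥ 1, p+1−k ≤ p, so the number of σ's is no longer strictly greater than the number of τ's, hence xz ∉ L.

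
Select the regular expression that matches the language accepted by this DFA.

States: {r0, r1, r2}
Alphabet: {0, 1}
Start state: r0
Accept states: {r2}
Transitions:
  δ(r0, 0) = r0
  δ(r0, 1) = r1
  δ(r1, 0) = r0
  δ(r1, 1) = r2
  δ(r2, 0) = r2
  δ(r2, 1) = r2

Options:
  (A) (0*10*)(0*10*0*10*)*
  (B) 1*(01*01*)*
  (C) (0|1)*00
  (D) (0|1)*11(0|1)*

Check each option against the DFA on short strings; one disagreement eliminates an option:
  (A) (0*10*)(0*10*0*10*)*: on '1' the DFA goes r0 → r1 and rejects (r1 ∉ Accept), but the regex matches it → eliminate
  (B) 1*(01*01*)*: on ε the DFA stays in r0 and rejects (r0 ∉ Accept), but the regex matches it → eliminate
  (C) (0|1)*00: on '00' the DFA goes r0 → r0 → r0 and rejects (r0 ∉ Accept), but the regex matches it → eliminate
  (D) (0|1)*11(0|1)*: agrees with the DFA on every string of length ≤ 6
Only (D) is consistent with the DFA.
(D) (0|1)*11(0|1)*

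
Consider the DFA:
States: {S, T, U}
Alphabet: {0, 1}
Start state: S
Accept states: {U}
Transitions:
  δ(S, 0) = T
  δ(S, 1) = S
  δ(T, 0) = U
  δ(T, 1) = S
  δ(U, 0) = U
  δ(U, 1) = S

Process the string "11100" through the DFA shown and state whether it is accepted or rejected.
Processing string "11100":
  S --1--> S
  S --1--> S
  S --1--> S
  S --0--> T
  T --0--> U
Final state: U
Accept states: {U}
Yes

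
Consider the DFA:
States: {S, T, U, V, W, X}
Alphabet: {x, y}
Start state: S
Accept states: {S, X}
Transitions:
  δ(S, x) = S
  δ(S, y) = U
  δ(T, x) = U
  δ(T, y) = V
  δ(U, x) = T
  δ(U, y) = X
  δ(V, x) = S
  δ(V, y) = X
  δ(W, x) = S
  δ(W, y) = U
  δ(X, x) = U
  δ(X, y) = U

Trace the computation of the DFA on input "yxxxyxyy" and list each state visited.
read 'y': S → U
  read 'x': U → T
  read 'x': T → U
  read 'x': U → T
  read 'y': T → V
  read 'x': V → S
  read 'y': S → U
  read 'y': U → X
S -> U -> T -> U -> T -> V -> S -> U -> X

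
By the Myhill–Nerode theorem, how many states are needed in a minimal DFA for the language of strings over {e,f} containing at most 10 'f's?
By Myhill–Nerode, count the distinguishable equivalence classes: 12 classes — having seen 0, 1, …, 10, or >10 copies of 'f'; counts 0 through 10 are accepting and >10 is dead.
12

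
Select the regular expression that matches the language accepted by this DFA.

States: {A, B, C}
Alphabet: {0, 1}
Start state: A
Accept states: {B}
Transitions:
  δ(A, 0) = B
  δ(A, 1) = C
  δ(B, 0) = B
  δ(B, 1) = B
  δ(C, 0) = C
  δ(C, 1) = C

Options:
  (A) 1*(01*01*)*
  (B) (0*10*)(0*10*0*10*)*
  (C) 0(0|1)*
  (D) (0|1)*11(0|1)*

Check each option against the DFA on short strings; one disagreement eliminates an option:
  (A) 1*(01*01*)*: on ε the DFA stays in A and rejects (A ∉ Accept), but the regex matches it → eliminate
  (B) (0*10*)(0*10*0*10*)*: on '0' the DFA goes A → B and accepts (B ∈ Accept), but the regex does not match it → eliminate
  (C) 0(0|1)*: agrees with the DFA on every string of length ≤ 6
  (D) (0|1)*11(0|1)*: on '0' the DFA goes A → B and accepts (B ∈ Accept), but the regex does not match it → eliminate
Only (C) is consistent with the DFA.
(C) 0(0|1)*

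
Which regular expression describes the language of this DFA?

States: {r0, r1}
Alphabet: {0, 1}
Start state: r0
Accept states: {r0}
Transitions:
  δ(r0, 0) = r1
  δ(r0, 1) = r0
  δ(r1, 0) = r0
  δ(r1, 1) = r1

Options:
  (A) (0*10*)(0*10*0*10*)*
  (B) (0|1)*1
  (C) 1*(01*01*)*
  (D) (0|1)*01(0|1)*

Check each option against the DFA on short strings; one disagreement eliminates an option:
  (A) (0*10*)(0*10*0*10*)*: on ε the DFA stays in r0 and accepts (r0 ∈ Accept), but the regex does not match it → eliminate
  (B) (0|1)*1: on ε the DFA stays in r0 and accepts (r0 ∈ Accept), but the regex does not match it → eliminate
  (C) 1*(01*01*)*: agrees with the DFA on every string of length ≤ 6
  (D) (0|1)*01(0|1)*: on ε the DFA stays in r0 and accepts (r0 ∈ Accept), but the regex does not match it → eliminate
Only (C) is consistent with the DFA.
(C) 1*(01*01*)*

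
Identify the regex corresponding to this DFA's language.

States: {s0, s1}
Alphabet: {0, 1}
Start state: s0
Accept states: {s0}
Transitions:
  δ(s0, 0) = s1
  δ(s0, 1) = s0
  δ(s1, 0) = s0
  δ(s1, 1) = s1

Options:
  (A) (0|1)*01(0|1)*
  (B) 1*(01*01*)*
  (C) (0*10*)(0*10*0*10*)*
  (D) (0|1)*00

Check each option against the DFA on short strings; one disagreement eliminates an option:
  (A) (0|1)*01(0|1)*: on ε the DFA stays in s0 and accepts (s0 ∈ Accept), but the regex does not match it → eliminate
  (B) 1*(01*01*)*: agrees with the DFA on every string of length ≤ 6
  (C) (0*10*)(0*10*0*10*)*: on ε the DFA stays in s0 and accepts (s0 ∈ Accept), but the regex does not match it → eliminate
  (D) (0|1)*00: on ε the DFA stays in s0 and accepts (s0 ∈ Accept), but the regex does not match it → eliminate
Only (B) is consistent with the DFA.
(B) 1*(01*01*)*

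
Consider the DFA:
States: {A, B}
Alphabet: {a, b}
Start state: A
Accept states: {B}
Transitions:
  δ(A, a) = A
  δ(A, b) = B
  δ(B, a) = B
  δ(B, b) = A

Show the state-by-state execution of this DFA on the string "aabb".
read 'a': A → A
  read 'a': A → A
  read 'b': A → B
  read 'b': B → A
A -> A -> A -> B -> A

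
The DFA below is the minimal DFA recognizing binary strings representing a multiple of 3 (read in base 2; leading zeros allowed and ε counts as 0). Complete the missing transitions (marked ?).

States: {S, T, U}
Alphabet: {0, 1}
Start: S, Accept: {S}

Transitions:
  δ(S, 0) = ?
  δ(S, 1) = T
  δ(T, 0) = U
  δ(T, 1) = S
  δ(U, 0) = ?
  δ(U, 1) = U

From the language and accept set, identify what each state tracks — S: value ≡ 0 (mod 3); T: value ≡ 1 (mod 3); U: value ≡ 2 (mod 3).
Each missing δ(q, a) is the state matching the new tracked value after reading a.
δ(S, 0) = S; δ(U, 0) = T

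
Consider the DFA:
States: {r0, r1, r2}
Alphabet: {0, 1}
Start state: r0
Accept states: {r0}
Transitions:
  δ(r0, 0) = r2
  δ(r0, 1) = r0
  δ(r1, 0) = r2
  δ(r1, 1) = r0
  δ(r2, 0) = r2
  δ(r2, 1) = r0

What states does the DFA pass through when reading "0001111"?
read '0': r0 → r2
  read '0': r2 → r2
  read '0': r2 → r2
  read '1': r2 → r0
  read '1': r0 → r0
  read '1': r0 → r0
  read '1': r0 → r0
r0 -> r2 -> r2 -> r2 -> r0 -> r0 -> r0 -> r0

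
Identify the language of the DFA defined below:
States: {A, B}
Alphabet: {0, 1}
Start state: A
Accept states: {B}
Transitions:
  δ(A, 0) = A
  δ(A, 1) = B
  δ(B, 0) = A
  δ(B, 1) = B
Testing a few strings:
  '011' → accept
  '110' → reject
  '1' → accept
  '010' → reject
State roles: A=last symbol not 1; B=last symbol is 1
All binary strings ending with 1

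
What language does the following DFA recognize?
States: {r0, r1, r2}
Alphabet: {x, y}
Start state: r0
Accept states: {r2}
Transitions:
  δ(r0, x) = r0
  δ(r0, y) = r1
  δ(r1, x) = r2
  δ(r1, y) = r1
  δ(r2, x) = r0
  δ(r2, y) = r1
Testing a few strings:
  'y' → reject
  'yxxx' → reject
  'yy' → reject
  'yyyx' → accept
State roles: r0=no suffix match; r1=one trailing y; r2=suffix is yx
All strings over {x,y} ending with yx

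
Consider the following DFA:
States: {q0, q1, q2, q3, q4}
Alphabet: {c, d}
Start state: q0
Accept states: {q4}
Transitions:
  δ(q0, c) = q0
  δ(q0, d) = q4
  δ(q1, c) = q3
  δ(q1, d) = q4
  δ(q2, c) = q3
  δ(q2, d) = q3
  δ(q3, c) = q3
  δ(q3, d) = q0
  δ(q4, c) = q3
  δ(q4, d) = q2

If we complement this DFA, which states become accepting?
Complement accept states = All states \ Original accept states
= {q0, q1, q2, q3, q4} \ {q4}
{q0, q1, q2, q3}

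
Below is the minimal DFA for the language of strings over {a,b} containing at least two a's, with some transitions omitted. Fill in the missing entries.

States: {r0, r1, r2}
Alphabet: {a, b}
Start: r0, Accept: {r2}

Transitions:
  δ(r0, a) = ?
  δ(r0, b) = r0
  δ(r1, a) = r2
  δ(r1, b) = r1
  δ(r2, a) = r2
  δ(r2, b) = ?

From the language and accept set, identify what each state tracks — r0: zero a's seen; r1: one a seen; r2: ≥ two a's seen.
Each missing δ(q, a) is the state matching the new tracked value after reading a.
δ(r0, a) = r1; δ(r2, b) = r2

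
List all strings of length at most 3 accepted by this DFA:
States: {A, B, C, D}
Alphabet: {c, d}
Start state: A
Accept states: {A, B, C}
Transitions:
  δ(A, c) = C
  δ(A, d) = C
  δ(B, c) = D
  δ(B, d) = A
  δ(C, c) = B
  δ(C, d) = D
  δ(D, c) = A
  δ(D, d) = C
ε, c, d, cc, dc, ccd, cdc, cdd, dcd, ddc, ddd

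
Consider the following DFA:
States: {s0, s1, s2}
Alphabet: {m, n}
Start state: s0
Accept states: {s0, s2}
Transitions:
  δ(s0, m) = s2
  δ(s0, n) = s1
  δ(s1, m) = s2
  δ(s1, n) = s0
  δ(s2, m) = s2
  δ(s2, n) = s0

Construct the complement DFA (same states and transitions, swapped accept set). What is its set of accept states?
Complement accept states = All states \ Original accept states
= {s0, s1, s2} \ {s0, s2}
{s1}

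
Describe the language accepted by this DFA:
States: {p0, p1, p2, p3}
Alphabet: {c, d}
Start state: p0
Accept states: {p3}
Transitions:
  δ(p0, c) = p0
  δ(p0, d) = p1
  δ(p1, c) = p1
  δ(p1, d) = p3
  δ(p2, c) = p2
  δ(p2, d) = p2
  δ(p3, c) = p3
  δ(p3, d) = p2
Testing a few strings:
  'cd' → reject
  'd' → reject
  'c' → reject
  'cdcc' → reject
State roles: p0=zero d's; p1=one d; p2=≥ three d's (dead); p3=two d's
All strings over {c,d} containing exactly two d's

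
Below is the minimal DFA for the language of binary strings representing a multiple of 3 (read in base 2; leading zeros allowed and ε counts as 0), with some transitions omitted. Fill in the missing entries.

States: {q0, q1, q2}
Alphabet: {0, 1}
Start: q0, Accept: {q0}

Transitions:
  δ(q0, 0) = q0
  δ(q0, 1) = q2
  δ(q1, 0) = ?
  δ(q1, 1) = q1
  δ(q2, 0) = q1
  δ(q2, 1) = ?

From the language and accept set, identify what each state tracks — q0: value ≡ 0 (mod 3); q1: value ≡ 2 (mod 3); q2: value ≡ 1 (mod 3).
Each missing δ(q, a) is the state matching the new tracked value after reading a.
δ(q1, 0) = q2; δ(q2, 1) = q0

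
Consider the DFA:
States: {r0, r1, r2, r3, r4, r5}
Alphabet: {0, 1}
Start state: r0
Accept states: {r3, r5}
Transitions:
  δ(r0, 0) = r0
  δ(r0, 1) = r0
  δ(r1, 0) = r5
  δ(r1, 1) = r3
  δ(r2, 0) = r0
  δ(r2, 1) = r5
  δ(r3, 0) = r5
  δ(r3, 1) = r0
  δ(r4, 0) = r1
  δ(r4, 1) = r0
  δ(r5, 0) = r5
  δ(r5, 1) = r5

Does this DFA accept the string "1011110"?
Processing string "1011110":
  r0 --1--> r0
  r0 --0--> r0
  r0 --1--> r0
  r0 --1--> r0
  r0 --1--> r0
  r0 --1--> r0
  r0 --0--> r0
Final state: r0
Accept states: {r3, r5}
No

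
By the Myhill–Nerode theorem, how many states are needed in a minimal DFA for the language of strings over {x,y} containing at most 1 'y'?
By Myhill–Nerode, count the distinguishable equivalence classes: 3 classes — having seen 0, 1, or >1 copies of 'y'; counts 0 through 1 are accepting and >1 is dead.
3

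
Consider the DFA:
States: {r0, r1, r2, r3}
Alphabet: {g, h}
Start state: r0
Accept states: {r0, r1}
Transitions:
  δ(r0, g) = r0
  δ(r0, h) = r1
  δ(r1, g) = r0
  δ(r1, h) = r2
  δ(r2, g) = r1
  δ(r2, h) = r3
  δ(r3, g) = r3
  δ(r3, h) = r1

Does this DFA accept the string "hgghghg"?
Processing string "hgghghg":
  r0 --h--> r1
  r1 --g--> r0
  r0 --g--> r0
  r0 --h--> r1
  r1 --g--> r0
  r0 --h--> r1
  r1 --g--> r0
Final state: r0
Accept states: {r0, r1}
Yes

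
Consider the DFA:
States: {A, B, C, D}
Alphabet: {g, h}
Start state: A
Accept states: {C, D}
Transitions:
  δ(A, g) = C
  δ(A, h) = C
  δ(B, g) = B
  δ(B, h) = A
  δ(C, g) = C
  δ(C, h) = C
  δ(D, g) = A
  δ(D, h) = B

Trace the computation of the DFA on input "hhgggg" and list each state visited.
read 'h': A → C
  read 'h': C → C
  read 'g': C → C
  read 'g': C → C
  read 'g': C → C
  read 'g': C → C
A -> C -> C -> C -> C -> C -> C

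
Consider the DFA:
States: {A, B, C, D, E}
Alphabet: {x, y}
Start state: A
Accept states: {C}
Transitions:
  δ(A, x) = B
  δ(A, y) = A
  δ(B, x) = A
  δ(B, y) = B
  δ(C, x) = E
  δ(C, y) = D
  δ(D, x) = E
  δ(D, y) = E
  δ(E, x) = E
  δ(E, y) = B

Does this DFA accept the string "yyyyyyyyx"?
Processing string "yyyyyyyyx":
  A --y--> A
  A --y--> A
  A --y--> A
  A --y--> A
  A --y--> A
  A --y--> A
  A --y--> A
  A --y--> A
  A --x--> B
Final state: B
Accept states: {C}
No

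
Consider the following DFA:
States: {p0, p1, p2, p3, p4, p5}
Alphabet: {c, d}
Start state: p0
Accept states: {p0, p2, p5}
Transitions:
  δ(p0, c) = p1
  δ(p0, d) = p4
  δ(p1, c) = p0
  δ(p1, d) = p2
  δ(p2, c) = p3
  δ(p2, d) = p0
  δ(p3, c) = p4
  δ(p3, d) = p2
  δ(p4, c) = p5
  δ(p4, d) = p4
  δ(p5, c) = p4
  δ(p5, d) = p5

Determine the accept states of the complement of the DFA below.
Complement accept states = All states \ Original accept states
= {p0, p1, p2, p3, p4, p5} \ {p0, p2, p5}
{p1, p3, p4}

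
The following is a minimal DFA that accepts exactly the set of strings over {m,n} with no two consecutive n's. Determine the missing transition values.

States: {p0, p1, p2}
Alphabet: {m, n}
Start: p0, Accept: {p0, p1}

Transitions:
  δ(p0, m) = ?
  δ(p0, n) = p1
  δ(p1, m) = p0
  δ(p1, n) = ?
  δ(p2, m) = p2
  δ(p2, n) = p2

From the language and accept set, identify what each state tracks — p0: last symbol not n (ok); p1: last symbol n (ok); p2: saw nn (dead).
Each missing δ(q, a) is the state matching the new tracked value after reading a.
δ(p0, m) = p0; δ(p1, n) = p2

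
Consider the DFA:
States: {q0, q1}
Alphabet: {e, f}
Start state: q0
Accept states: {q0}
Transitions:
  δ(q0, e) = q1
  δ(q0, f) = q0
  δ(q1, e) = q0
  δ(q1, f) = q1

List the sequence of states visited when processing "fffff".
read 'f': q0 → q0
  read 'f': q0 → q0
  read 'f': q0 → q0
  read 'f': q0 → q0
  read 'f': q0 → q0
q0 -> q0 -> q0 -> q0 -> q0 -> q0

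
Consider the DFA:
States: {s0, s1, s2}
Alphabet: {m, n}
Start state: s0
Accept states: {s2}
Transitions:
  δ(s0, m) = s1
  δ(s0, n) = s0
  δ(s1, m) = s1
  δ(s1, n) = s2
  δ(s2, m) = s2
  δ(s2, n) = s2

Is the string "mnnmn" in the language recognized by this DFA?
Processing string "mnnmn":
  s0 --m--> s1
  s1 --n--> s2
  s2 --n--> s2
  s2 --m--> s2
  s2 --n--> s2
Final state: s2
Accept states: {s2}
Yes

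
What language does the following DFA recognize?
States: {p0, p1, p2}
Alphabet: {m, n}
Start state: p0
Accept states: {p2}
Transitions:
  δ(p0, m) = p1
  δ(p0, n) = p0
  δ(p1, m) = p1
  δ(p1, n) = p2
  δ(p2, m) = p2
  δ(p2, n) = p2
Testing a few strings:
  'n' → reject
  'mm' → reject
  'mmnn' → accept
  'm' → reject
State roles: p0=no m seen yet; p1=seen a m, waiting for n; p2=substring mn seen
All strings over {m,n} containing the substring mn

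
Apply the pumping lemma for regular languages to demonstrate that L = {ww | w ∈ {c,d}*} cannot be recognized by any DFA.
Assume L is regular with pumping length p. Idea: pumping the leading c-block breaks the equality of the two halves.
Choose s = c^p d c^p d ∈ L (with w = c^p d). |s| = 2p+2 ≥ p. By the pumping lemma, s = xyz with |xy| ≤ p, |y| > 0, so y = c^k with k ≥ 1, in the first c-block. Then xy²z = c^(p+k) d c^p d, of length 2p+2+k. If k is odd this length is odd, so it cannot be of the form ww. If k is even, each half has length p+1+k/2 ≤ p+k, so the first half lies entirely inside the leading c-block and contains no d, while the second half ends in d; the halves differ. Either way xy²z ∉ L.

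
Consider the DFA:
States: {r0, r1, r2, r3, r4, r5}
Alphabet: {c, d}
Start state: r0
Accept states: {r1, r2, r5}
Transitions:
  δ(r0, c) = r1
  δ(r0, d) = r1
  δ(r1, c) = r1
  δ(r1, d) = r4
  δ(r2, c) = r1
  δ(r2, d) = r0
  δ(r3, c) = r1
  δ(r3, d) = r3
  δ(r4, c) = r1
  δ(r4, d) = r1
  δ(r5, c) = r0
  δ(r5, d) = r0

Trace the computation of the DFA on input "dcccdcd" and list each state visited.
read 'd': r0 → r1
  read 'c': r1 → r1
  read 'c': r1 → r1
  read 'c': r1 → r1
  read 'd': r1 → r4
  read 'c': r4 → r1
  read 'd': r1 → r4
r0 -> r1 -> r1 -> r1 -> r1 -> r4 -> r1 -> r4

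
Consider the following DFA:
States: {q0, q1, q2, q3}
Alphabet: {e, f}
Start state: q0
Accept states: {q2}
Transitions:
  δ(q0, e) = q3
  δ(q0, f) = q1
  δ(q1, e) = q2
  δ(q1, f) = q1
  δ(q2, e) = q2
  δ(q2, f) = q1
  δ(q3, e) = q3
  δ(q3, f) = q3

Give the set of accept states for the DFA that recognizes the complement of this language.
Complement accept states = All states \ Original accept states
= {q0, q1, q2, q3} \ {q2}
{q0, q1, q3}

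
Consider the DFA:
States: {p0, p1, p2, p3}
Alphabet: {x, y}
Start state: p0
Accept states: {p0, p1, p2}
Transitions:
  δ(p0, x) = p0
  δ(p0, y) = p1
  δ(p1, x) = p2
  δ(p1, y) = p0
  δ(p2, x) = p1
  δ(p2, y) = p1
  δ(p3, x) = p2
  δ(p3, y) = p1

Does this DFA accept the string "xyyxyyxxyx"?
Processing string "xyyxyyxxyx":
  p0 --x--> p0
  p0 --y--> p1
  p1 --y--> p0
  p0 --x--> p0
  p0 --y--> p1
  p1 --y--> p0
  p0 --x--> p0
  p0 --x--> p0
  p0 --y--> p1
  p1 --x--> p2
Final state: p2
Accept states: {p0, p1, p2}
Yes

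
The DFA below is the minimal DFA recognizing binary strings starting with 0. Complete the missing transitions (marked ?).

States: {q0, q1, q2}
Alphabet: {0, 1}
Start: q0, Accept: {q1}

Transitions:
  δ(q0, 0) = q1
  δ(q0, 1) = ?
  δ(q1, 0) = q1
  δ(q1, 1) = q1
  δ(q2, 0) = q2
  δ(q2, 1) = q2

From the language and accept set, identify what each state tracks — q0: no input read; q1: started with 0; q2: started with 1 (dead).
Each missing δ(q, a) is the state matching the new tracked value after reading a.
δ(q0, 1) = q2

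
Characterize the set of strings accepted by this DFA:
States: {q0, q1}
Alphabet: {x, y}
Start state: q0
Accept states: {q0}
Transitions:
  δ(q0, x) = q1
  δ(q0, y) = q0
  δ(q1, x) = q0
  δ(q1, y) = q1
Testing a few strings:
  'x' → reject
  'yy' → accept
  'yxy' → reject
  'y' → accept
State roles: q0=even number of x's so far; q1=odd number of x's so far
All strings over {x,y} with an even number of x's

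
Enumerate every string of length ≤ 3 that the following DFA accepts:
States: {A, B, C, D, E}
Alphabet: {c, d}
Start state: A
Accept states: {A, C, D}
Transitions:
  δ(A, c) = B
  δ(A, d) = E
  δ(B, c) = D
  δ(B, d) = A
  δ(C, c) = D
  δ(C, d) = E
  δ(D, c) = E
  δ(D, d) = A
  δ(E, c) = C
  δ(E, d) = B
ε, cc, cd, dc, ccd, dcc, ddc, ddd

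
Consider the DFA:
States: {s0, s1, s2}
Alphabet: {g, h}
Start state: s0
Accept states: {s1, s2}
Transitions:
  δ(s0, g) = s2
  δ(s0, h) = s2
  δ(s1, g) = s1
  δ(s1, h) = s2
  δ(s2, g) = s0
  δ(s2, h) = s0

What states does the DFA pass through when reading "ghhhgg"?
read 'g': s0 → s2
  read 'h': s2 → s0
  read 'h': s0 → s2
  read 'h': s2 → s0
  read 'g': s0 → s2
  read 'g': s2 → s0
s0 -> s2 -> s0 -> s2 -> s0 -> s2 -> s0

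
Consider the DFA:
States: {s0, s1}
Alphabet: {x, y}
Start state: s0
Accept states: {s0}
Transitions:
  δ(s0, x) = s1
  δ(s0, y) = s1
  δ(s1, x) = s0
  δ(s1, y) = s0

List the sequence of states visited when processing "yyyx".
read 'y': s0 → s1
  read 'y': s1 → s0
  read 'y': s0 → s1
  read 'x': s1 → s0
s0 -> s1 -> s0 -> s1 -> s0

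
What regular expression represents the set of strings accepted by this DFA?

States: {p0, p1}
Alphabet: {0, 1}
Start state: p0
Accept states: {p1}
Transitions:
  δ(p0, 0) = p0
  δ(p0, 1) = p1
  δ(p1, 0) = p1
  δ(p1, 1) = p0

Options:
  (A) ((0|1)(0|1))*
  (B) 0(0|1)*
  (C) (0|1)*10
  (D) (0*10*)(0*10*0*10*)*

Check each option against the DFA on short strings; one disagreement eliminates an option:
  (A) ((0|1)(0|1))*: on ε the DFA stays in p0 and rejects (p0 ∉ Accept), but the regex matches it → eliminate
  (B) 0(0|1)*: on '0' the DFA goes p0 → p0 and rejects (p0 ∉ Accept), but the regex matches it → eliminate
  (C) (0|1)*10: on '1' the DFA goes p0 → p1 and accepts (p1 ∈ Accept), but the regex does not match it → eliminate
  (D) (0*10*)(0*10*0*10*)*: agrees with the DFA on every string of length ≤ 6
Only (D) is consistent with the DFA.
(D) (0*10*)(0*10*0*10*)*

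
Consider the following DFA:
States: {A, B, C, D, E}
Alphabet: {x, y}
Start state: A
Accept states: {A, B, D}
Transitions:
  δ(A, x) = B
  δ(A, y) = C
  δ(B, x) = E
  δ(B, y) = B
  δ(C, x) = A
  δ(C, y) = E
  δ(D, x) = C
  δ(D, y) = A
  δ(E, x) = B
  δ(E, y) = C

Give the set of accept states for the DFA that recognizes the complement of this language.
Complement accept states = All states \ Original accept states
= {A, B, C, D, E} \ {A, B, D}
{C, E}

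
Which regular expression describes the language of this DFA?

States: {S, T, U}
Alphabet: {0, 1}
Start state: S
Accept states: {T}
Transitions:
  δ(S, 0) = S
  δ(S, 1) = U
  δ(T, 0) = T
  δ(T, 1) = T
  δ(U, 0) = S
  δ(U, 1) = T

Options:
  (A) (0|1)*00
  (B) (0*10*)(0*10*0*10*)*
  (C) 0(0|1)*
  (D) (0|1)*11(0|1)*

Check each option against the DFA on short strings; one disagreement eliminates an option:
  (A) (0|1)*00: on '00' the DFA goes S → S → S and rejects (S ∉ Accept), but the regex matches it → eliminate
  (B) (0*10*)(0*10*0*10*)*: on '1' the DFA goes S → U and rejects (U ∉ Accept), but the regex matches it → eliminate
  (C) 0(0|1)*: on '0' the DFA goes S → S and rejects (S ∉ Accept), but the regex matches it → eliminate
  (D) (0|1)*11(0|1)*: agrees with the DFA on every string of length ≤ 6
Only (D) is consistent with the DFA.
(D) (0|1)*11(0|1)*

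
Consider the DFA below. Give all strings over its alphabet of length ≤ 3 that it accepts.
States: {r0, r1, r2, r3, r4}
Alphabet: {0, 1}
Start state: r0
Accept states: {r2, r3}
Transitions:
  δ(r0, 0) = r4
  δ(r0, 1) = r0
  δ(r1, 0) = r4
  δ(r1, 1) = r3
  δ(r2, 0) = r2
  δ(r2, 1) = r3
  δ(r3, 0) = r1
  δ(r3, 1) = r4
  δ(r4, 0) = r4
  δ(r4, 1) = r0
None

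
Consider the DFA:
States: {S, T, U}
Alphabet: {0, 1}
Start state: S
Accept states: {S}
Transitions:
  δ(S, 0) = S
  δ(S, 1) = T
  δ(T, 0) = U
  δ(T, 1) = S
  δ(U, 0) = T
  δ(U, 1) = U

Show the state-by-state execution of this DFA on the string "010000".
read '0': S → S
  read '1': S → T
  read '0': T → U
  read '0': U → T
  read '0': T → U
  read '0': U → T
S -> S -> T -> U -> T -> U -> T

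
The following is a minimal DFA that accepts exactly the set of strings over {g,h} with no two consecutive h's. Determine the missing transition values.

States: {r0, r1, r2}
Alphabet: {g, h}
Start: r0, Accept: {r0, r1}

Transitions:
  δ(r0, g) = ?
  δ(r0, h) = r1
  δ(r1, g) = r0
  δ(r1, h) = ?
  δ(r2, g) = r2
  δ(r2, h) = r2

From the language and accept set, identify what each state tracks — r0: last symbol not h (ok); r1: last symbol h (ok); r2: saw hh (dead).
Each missing δ(q, a) is the state matching the new tracked value after reading a.
δ(r0, g) = r0; δ(r1, h) = r2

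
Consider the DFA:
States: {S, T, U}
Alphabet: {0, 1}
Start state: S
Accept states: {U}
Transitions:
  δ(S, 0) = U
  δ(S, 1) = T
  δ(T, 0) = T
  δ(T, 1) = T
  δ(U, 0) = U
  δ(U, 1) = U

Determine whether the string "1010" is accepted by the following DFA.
Processing string "1010":
  S --1--> T
  T --0--> T
  T --1--> T
  T --0--> T
Final state: T
Accept states: {U}
No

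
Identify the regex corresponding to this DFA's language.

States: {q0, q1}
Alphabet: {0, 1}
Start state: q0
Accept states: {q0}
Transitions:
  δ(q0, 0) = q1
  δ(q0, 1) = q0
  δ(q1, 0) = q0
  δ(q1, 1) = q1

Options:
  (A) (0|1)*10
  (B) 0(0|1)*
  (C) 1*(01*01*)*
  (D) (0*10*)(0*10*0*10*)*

Check each option against the DFA on short strings; one disagreement eliminates an option:
  (A) (0|1)*10: on ε the DFA stays in q0 and accepts (q0 ∈ Accept), but the regex does not match it → eliminate
  (B) 0(0|1)*: on ε the DFA stays in q0 and accepts (q0 ∈ Accept), but the regex does not match it → eliminate
  (C) 1*(01*01*)*: agrees with the DFA on every string of length ≤ 6
  (D) (0*10*)(0*10*0*10*)*: on ε the DFA stays in q0 and accepts (q0 ∈ Accept), but the regex does not match it → eliminate
Only (C) is consistent with the DFA.
(C) 1*(01*01*)*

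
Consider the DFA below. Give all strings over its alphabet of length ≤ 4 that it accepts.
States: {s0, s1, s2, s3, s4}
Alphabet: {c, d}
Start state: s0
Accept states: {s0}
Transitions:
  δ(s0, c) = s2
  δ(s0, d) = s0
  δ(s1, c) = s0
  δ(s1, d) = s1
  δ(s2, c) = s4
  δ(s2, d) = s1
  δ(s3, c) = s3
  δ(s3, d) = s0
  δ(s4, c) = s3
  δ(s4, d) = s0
ε, d, dd, ccd, cdc, ddd, cccd, ccdd, cdcd, cddc, dccd, dcdc, dddd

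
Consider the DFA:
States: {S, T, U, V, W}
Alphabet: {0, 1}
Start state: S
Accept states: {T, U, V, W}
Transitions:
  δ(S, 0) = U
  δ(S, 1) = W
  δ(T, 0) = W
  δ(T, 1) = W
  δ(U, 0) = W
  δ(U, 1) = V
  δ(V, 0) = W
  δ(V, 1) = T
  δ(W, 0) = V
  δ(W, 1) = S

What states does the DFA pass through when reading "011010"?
read '0': S → U
  read '1': U → V
  read '1': V → T
  read '0': T → W
  read '1': W → S
  read '0': S → U
S -> U -> V -> T -> W -> S -> U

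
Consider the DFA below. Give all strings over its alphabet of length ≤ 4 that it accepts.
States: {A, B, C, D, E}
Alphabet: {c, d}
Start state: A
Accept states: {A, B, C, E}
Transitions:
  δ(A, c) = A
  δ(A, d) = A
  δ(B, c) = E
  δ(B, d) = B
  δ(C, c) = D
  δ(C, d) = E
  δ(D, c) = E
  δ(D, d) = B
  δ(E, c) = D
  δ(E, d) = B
ε, c, d, cc, cd, dc, dd, ccc, ccd, cdc, cdd, dcc, dcd, ddc, ddd, cccc, cccd, ccdc, ccdd, cdcc, cdcd, cddc, cddd, dccc, dccd, dcdc, dcdd, ddcc, ddcd, dddc, dddd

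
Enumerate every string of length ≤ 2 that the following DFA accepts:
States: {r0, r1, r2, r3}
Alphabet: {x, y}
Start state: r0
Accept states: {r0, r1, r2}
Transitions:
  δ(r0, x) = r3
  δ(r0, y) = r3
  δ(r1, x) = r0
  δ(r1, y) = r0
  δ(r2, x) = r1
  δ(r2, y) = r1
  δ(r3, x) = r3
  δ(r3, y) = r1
ε, xy, yy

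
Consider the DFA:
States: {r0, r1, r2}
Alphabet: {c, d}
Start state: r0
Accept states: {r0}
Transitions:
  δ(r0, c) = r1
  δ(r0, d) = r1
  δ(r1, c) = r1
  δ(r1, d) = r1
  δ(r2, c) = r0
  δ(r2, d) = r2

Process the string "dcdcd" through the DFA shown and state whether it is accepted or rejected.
Processing string "dcdcd":
  r0 --d--> r1
  r1 --c--> r1
  r1 --d--> r1
  r1 --c--> r1
  r1 --d--> r1
Final state: r1
Accept states: {r0}
No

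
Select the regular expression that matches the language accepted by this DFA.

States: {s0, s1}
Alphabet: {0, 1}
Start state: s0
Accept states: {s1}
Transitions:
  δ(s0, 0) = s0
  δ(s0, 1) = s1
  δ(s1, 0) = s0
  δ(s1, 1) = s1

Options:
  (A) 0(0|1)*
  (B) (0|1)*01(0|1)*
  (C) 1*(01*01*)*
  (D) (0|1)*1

Check each option against the DFA on short strings; one disagreement eliminates an option:
  (A) 0(0|1)*: on '0' the DFA goes s0 → s0 and rejects (s0 ∉ Accept), but the regex matches it → eliminate
  (B) (0|1)*01(0|1)*: on '1' the DFA goes s0 → s1 and accepts (s1 ∈ Accept), but the regex does not match it → eliminate
  (C) 1*(01*01*)*: on ε the DFA stays in s0 and rejects (s0 ∉ Accept), but the regex matches it → eliminate
  (D) (0|1)*1: agrees with the DFA on every string of length ≤ 6
Only (D) is consistent with the DFA.
(D) (0|1)*1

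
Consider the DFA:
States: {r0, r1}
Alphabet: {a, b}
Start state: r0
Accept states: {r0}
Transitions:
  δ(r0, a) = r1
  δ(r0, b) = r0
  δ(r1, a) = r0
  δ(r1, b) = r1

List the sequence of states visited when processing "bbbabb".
read 'b': r0 → r0
  read 'b': r0 → r0
  read 'b': r0 → r0
  read 'a': r0 → r1
  read 'b': r1 → r1
  read 'b': r1 → r1
r0 -> r0 -> r0 -> r0 -> r1 -> r1 -> r1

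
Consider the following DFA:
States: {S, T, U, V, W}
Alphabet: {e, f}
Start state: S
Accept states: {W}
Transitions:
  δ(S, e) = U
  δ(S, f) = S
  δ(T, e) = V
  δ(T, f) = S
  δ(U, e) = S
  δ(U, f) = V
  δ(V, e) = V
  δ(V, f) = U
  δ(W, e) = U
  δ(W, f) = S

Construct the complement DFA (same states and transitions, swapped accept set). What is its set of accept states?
Complement accept states = All states \ Original accept states
= {S, T, U, V, W} \ {W}
{S, T, U, V}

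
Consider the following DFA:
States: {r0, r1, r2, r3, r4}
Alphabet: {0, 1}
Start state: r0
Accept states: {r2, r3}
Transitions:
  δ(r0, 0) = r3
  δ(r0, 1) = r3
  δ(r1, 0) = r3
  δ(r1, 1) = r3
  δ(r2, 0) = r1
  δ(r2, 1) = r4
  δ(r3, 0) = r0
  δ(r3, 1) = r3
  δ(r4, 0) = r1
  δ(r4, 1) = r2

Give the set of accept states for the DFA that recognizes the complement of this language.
Complement accept states = All states \ Original accept states
= {r0, r1, r2, r3, r4} \ {r2, r3}
{r0, r1, r4}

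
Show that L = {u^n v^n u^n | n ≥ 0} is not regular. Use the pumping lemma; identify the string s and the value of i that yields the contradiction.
Assume L is regular with pumping length p. Idea: pumping the first u-block unbalances it against the other two.
Choose s = u^p v^p u^p ∈ L (|s| = 3p ≥ p). By the pumping lemma, s = xyz with |xy| ≤ p, |y| > 0, so y = u^k with k ≥ 1, inside the first u-block. Then xy²z = u^(p+k) v^p u^p. The first block has length p+k ≠ p, so the three block lengths are no longer equal and xy²z ∉ L.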